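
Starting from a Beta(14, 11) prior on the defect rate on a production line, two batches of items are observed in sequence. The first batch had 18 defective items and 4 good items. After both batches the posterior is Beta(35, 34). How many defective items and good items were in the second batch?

Sequential conjugate updates are equivalent to a single update on the pooled data, so total successes = posterior α − prior α and total failures = posterior β − prior β.
Total across both batches: 35−14=21 defective items, 34−11=23 good items.
Subtract the first batch: 21−18=3 defective items and 23−4=19 good items.

3 defective items and 19 good items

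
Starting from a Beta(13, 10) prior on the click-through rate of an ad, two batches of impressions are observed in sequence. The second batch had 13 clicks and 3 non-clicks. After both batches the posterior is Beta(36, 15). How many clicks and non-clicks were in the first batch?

10 clicks and 2 non-clicks

Sequential conjugate updates are equivalent to a single update on the pooled data, so total successes = posterior α − prior α and total failures = posterior β − prior β.
Total across both batches: 36−13=23 clicks, 15−10=5 non-clicks.
Subtract the second batch: 23−13=10 clicks and 5−3=2 non-clicks.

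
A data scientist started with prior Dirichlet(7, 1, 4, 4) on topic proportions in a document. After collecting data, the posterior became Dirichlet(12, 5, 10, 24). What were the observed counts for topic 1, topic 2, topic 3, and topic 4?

counts (5, 4, 6, 20)

For a Dirichlet(α) prior with multinomial counts c, the posterior is Dirichlet(α + c) componentwise.
Counts are posterior − prior componentwise: 12−7=5, 5−1=4, 10−4=6, 24−4=20.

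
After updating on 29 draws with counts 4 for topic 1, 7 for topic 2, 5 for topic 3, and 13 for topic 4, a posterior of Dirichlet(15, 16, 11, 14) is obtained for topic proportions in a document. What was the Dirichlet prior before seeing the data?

Dirichlet(11, 9, 6, 1)

For a Dirichlet(α) prior with multinomial counts c, the posterior is Dirichlet(α + c) componentwise.
Subtract each count from the matching posterior parameter: 15−4=11, 16−7=9, 11−5=6, 14−13=1.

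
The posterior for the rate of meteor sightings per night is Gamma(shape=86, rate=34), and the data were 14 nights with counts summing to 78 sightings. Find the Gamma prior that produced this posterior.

Gamma–Poisson conjugacy: posterior shape = α + Σxᵢ, posterior rate = β + n.
So α = 86 − 78 = 8 and β = 34 − 14 = 20.

Gamma(shape=8, rate=20)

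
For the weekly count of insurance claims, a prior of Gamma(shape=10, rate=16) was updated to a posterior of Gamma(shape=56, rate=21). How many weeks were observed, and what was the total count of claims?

Gamma–Poisson conjugacy: posterior shape = α + Σxᵢ, posterior rate = β + n.
Matching: Σxᵢ = 56 − 10 = 46 and n = 21 − 16 = 5.

n = 5 weeks with total 46 claims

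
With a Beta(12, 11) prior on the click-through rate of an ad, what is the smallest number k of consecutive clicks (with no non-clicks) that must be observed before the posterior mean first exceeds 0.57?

After k clicks and 0 non-clicks the posterior is Beta(12+k, 11), with mean (12+k)/(12+11+k).
Set (12+k)/(23+k) > 0.57 and solve: k > (0.57·23 − 12)/(1 − 0.57) = 2.581.
The smallest integer exceeding 2.581 is 3.

k = 3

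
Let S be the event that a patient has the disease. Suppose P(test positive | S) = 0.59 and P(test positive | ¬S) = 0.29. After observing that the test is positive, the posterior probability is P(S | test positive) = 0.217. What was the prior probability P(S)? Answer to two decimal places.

P(S) = 0.12

Bayes' rule in odds form gives O(S|E) = O(S)·[P(E|S)/P(E|¬S)], hence O(S) = O(S|E)/LR.
Posterior odds = 0.217/(1−0.217) = 0.2771. LR = 0.59/0.29 = 2.0345.
Prior odds = 0.2771/2.0345 = 0.1362, so P(S) = 0.1362/(1+0.1362) ≈ 0.12.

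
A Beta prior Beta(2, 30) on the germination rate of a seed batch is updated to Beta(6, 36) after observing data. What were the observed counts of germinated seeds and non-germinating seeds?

Beta is conjugate to the binomial likelihood: posterior = Beta(a+s, b+f).
Match parameters: s=6−2=4, f=36−30=6.

4 germinated seeds and 6 non-germinating seeds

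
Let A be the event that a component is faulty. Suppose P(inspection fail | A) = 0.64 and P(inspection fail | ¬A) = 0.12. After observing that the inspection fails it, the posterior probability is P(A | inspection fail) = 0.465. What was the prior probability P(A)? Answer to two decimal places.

P(A) = 0.14

In odds form, posterior odds = prior odds × likelihood ratio, so prior odds = posterior odds ÷ LR.
Posterior odds = 0.465/(1−0.465) = 0.8692. LR = 0.64/0.12 = 5.3333.
Prior odds = 0.8692/5.3333 = 0.1630, so P(A) = 0.1630/(1+0.1630) ≈ 0.14.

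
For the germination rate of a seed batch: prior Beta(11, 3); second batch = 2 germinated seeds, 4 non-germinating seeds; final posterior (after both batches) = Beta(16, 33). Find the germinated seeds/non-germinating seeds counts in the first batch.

Because Beta–binomial updating is additive in the counts, the combined data contributed (α_post−α_prior, β_post−β_prior) successes and failures.
Total across both batches: 16−11=5 germinated seeds, 33−3=30 non-germinating seeds.
Subtract the second batch: 5−2=3 germinated seeds and 30−4=26 non-germinating seeds.

3 germinated seeds and 26 non-germinating seeds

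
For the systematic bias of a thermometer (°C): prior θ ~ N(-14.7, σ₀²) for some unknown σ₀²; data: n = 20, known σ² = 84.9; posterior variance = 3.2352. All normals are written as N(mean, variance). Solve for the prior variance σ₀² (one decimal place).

σ₀² = 13.6

Posterior precision equals prior precision plus data precision: 1/σ_n² = 1/σ₀² + n/σ².
So 1/σ₀² = 1/3.2352 − 20/84.9 = 0.309100 − 0.235571 = 0.073529.
Hence σ₀² = 1/0.073529 ≈ 13.6.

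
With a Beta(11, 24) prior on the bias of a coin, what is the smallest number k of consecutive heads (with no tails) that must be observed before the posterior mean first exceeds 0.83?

k = 107

After k heads and 0 tails the posterior is Beta(11+k, 24), with mean (11+k)/(11+24+k).
Set (11+k)/(35+k) > 0.83 and solve: k > (0.83·35 − 11)/(1 − 0.83) = 106.176.
The smallest integer exceeding 106.176 is 107, and checking k=107: (118)/(142) = 0.8310 > 0.83.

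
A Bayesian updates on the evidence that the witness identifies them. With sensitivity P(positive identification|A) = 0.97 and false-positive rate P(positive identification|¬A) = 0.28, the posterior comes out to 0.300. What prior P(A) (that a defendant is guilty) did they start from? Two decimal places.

In odds form, posterior odds = prior odds × likelihood ratio, so prior odds = posterior odds ÷ LR.
Posterior odds = 0.300/(1−0.300) = 0.4286. LR = 0.97/0.28 = 3.4643.
Prior odds = 0.4286/3.4643 = 0.1237, so P(A) = 0.1237/(1+0.1237) ≈ 0.11.

P(A) = 0.11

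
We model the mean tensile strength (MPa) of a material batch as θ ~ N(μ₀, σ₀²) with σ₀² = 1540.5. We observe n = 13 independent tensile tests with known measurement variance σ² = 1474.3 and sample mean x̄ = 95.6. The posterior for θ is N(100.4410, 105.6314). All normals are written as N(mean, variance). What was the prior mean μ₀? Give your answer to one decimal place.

μ₀ = 166.2

The posterior mean is a precision-weighted average: μ_n = (τ₀μ₀ + τ_data·x̄)/(τ₀+τ_data), with τ₀=1/σ₀² and τ_data=n/σ².
Here τ₀ = 1/1540.5 = 0.000649 and τ_data = 13/1474.3 = 0.008818, so τ_n = 0.009467.
Rearranging for μ₀: μ₀ = (μ_n·τ_n − τ_data·x̄)/τ₀ = (100.4410·0.009467 − 0.008818·95.6) / 0.000649 = 0.107874/0.000649 ≈ 166.2.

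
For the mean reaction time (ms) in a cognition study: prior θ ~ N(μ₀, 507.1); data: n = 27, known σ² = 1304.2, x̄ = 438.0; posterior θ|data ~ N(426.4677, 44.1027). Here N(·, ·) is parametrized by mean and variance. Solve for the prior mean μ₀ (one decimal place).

μ₀ = 305.4

With known observation variance, the Normal–Normal posterior has precision τ_n = τ₀ + n/σ² and mean μ_n = (τ₀μ₀ + (n/σ²)x̄)/τ_n.
Here τ₀ = 1/507.1 = 0.001972 and τ_data = 27/1304.2 = 0.020702, so τ_n = 0.022674.
Rearranging for μ₀: μ₀ = (μ_n·τ_n − τ_data·x̄)/τ₀ = (426.4677·0.022674 − 0.020702·438.0) / 0.001972 = 0.602253/0.001972 ≈ 305.4.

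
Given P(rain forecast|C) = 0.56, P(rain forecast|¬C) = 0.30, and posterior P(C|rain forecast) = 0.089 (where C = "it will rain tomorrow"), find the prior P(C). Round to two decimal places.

P(C) = 0.05

In odds form, posterior odds = prior odds × likelihood ratio, so prior odds = posterior odds ÷ LR.
Posterior odds = 0.089/(1−0.089) = 0.0977. LR = 0.56/0.30 = 1.8667.
Prior odds = 0.0977/1.8667 = 0.0523, so P(C) = 0.0523/(1+0.0523) ≈ 0.05.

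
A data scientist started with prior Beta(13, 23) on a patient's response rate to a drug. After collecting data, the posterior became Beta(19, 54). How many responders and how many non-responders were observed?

6 responders and 31 non-responders

A Beta(a, b) prior with s successes and f failures in binomial data gives a Beta(a+s, b+f) posterior.
So s = 19 − 13 = 6 and f = 54 − 23 = 31.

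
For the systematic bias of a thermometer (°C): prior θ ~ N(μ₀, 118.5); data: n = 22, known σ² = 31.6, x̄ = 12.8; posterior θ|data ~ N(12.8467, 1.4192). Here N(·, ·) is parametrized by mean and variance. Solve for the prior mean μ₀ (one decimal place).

μ₀ = 16.7

The posterior mean is a precision-weighted average: μ_n = (τ₀μ₀ + τ_data·x̄)/(τ₀+τ_data), with τ₀=1/σ₀² and τ_data=n/σ².
Here τ₀ = 1/118.5 = 0.008439 and τ_data = 22/31.6 = 0.696203, so τ_n = 0.704642.
Rearranging for μ₀: μ₀ = (μ_n·τ_n − τ_data·x̄)/τ₀ = (12.8467·0.704642 − 0.696203·12.8) / 0.008439 = 0.140926/0.008439 ≈ 16.7.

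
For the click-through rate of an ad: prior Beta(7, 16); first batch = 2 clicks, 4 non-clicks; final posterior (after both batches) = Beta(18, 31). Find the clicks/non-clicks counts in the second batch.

Because Beta–binomial updating is additive in the counts, the combined data contributed (α_post−α_prior, β_post−β_prior) successes and failures.
Total across both batches: 18−7=11 clicks, 31−16=15 non-clicks.
Subtract the first batch: 11−2=9 clicks and 15−4=11 non-clicks.

9 clicks and 11 non-clicks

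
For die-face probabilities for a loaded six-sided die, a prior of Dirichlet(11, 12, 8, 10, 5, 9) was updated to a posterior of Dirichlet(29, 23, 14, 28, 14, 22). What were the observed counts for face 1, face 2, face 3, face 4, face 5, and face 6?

counts (18, 11, 6, 18, 9, 13)

For a Dirichlet(α) prior with multinomial counts c, the posterior is Dirichlet(α + c) componentwise.
Counts are posterior − prior componentwise: 29−11=18, 23−12=11, 14−8=6, 28−10=18, 14−5=9, 22−9=13.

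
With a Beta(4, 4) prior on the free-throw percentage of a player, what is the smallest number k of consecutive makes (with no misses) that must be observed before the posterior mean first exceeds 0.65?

After k makes and 0 misses the posterior is Beta(4+k, 4), with mean (4+k)/(4+4+k).
Set (4+k)/(8+k) > 0.65 and solve: k > (0.65·8 − 4)/(1 − 0.65) = 3.429.
The smallest integer exceeding 3.429 is 4, and checking k=4: (8)/(12) = 0.6667 > 0.65.

k = 4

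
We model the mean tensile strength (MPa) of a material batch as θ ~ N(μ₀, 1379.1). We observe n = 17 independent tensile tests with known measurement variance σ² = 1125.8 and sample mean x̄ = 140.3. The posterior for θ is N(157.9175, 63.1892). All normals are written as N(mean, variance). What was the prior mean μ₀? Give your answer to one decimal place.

With known observation variance, the Normal–Normal posterior has precision τ_n = τ₀ + n/σ² and mean μ_n = (τ₀μ₀ + (n/σ²)x̄)/τ_n.
Here τ₀ = 1/1379.1 = 0.000725 and τ_data = 17/1125.8 = 0.015100, so τ_n = 0.015825.
Rearranging for μ₀: μ₀ = (μ_n·τ_n − τ_data·x̄)/τ₀ = (157.9175·0.015825 − 0.015100·140.3) / 0.000725 = 0.380514/0.000725 ≈ 524.8.

μ₀ = 524.8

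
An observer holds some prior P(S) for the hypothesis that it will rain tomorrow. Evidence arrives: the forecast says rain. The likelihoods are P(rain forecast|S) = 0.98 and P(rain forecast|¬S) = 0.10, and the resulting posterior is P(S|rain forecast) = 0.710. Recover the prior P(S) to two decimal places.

In odds form, posterior odds = prior odds × likelihood ratio, so prior odds = posterior odds ÷ LR.
Posterior odds = 0.710/(1−0.710) = 2.4483. LR = 0.98/0.10 = 9.8000.
Prior odds = 2.4483/9.8000 = 0.2498, so P(S) = 0.2498/(1+0.2498) ≈ 0.20.

P(S) = 0.20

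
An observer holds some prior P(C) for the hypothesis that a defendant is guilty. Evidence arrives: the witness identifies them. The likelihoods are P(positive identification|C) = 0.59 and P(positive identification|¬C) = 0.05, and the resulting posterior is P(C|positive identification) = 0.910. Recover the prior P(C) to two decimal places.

P(C) = 0.46

Bayes' rule in odds form gives O(C|E) = O(C)·[P(E|C)/P(E|¬C)], hence O(C) = O(C|E)/LR.
Posterior odds = 0.910/(1−0.910) = 10.1111. LR = 0.59/0.05 = 11.8000.
Prior odds = 10.1111/11.8000 = 0.8569, so P(C) = 0.8569/(1+0.8569) ≈ 0.46.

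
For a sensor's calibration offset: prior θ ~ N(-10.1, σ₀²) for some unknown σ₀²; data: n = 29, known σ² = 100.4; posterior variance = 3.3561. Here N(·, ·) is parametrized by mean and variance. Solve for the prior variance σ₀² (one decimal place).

σ₀² = 109.6

For the Normal–Normal model with known σ², precisions add: τ_n = τ₀ + n/σ².
So 1/σ₀² = 1/3.3561 − 29/100.4 = 0.297965 − 0.288845 = 0.009120.
Hence σ₀² = 1/0.009120 ≈ 109.6.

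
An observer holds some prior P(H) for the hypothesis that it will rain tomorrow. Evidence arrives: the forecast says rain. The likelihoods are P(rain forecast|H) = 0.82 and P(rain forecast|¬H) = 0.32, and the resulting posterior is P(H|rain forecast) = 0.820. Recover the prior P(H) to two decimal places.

In odds form, posterior odds = prior odds × likelihood ratio, so prior odds = posterior odds ÷ LR.
Posterior odds = 0.820/(1−0.820) = 4.5556. LR = 0.82/0.32 = 2.5625.
Prior odds = 4.5556/2.5625 = 1.7778, so P(H) = 1.7778/(1+1.7778) ≈ 0.64.

P(H) = 0.64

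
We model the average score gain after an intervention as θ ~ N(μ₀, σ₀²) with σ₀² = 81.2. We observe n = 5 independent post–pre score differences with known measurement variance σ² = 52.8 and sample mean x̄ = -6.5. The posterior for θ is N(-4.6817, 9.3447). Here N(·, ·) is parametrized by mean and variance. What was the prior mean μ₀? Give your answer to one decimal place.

μ₀ = 9.3

With known observation variance, the Normal–Normal posterior has precision τ_n = τ₀ + n/σ² and mean μ_n = (τ₀μ₀ + (n/σ²)x̄)/τ_n.
Here τ₀ = 1/81.2 = 0.012315 and τ_data = 5/52.8 = 0.094697, so τ_n = 0.107012.
Rearranging for μ₀: μ₀ = (μ_n·τ_n − τ_data·x̄)/τ₀ = (-4.6817·0.107012 − 0.094697·-6.5) / 0.012315 = 0.114532/0.012315 ≈ 9.3.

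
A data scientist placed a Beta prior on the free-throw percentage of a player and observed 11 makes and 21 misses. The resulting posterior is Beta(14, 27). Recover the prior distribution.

Beta(3, 6)

A Beta(α, β) prior with s successes and f failures in binomial data gives a Beta(α+s, β+f) posterior.
Subtract the data counts: 14−11=3, 27−21=6.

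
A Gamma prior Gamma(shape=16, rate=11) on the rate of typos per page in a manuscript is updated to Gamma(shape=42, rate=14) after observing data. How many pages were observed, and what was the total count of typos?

n = 3 pages with total 26 typos

Gamma–Poisson conjugacy: posterior shape = α + Σxᵢ, posterior rate = β + n.
Matching: Σxᵢ = 42 − 16 = 26 and n = 14 − 11 = 3.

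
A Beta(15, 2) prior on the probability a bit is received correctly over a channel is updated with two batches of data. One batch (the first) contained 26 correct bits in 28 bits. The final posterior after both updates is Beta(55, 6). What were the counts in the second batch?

14 correct bits and 2 errors

Sequential conjugate updates are equivalent to a single update on the pooled data, so total successes = posterior α − prior α and total failures = posterior β − prior β.
Total across both batches: 55−15=40 correct bits, 6−2=4 errors.
Subtract the first batch: 40−26=14 correct bits and 4−2=2 errors.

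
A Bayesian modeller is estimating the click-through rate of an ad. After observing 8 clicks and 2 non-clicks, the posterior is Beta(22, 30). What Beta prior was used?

Beta(14, 28)

Beta is conjugate to the binomial likelihood: posterior = Beta(a+s, b+f).
Subtract the data counts: 22−8=14, 30−2=28.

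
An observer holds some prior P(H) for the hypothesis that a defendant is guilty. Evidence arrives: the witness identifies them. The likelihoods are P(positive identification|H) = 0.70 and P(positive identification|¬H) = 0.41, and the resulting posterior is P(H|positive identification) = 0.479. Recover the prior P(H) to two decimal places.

P(H) = 0.35

Bayes' rule in odds form gives O(H|E) = O(H)·[P(E|H)/P(E|¬H)], hence O(H) = O(H|E)/LR.
Posterior odds = 0.479/(1−0.479) = 0.9194. LR = 0.70/0.41 = 1.7073.
Prior odds = 0.9194/1.7073 = 0.5385, so P(H) = 0.5385/(1+0.5385) ≈ 0.35.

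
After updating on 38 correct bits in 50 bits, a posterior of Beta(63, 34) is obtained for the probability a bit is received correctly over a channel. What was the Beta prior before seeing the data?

Beta(25, 22)

Beta is conjugate to the binomial likelihood: posterior = Beta(α+s, β+f).
So α = 63 − 38 = 25 and β = 34 − 12 = 22.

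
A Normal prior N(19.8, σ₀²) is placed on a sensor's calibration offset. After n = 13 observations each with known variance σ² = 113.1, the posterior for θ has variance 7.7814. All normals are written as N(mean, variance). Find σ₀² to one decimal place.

For the Normal–Normal model with known σ², precisions add: τ_n = τ₀ + n/σ².
So 1/σ₀² = 1/7.7814 − 13/113.1 = 0.128512 − 0.114943 = 0.013569.
Hence σ₀² = 1/0.013569 ≈ 73.7.

σ₀² = 73.7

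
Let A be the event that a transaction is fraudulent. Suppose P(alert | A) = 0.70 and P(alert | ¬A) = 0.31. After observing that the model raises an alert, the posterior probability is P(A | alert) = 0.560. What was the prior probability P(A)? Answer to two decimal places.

P(A) = 0.36

In odds form, posterior odds = prior odds × likelihood ratio, so prior odds = posterior odds ÷ LR.
Posterior odds = 0.560/(1−0.560) = 1.2727. LR = 0.70/0.31 = 2.2581.
Prior odds = 1.2727/2.2581 = 0.5636, so P(A) = 0.5636/(1+0.5636) ≈ 0.36.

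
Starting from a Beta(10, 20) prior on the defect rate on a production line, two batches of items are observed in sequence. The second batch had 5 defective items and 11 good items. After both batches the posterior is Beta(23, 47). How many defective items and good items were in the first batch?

Because Beta–binomial updating is additive in the counts, the combined data contributed (α_post−α_prior, β_post−β_prior) successes and failures.
Total across both batches: 23−10=13 defective items, 47−20=27 good items.
Subtract the second batch: 13−5=8 defective items and 27−11=16 good items.

8 defective items and 16 good items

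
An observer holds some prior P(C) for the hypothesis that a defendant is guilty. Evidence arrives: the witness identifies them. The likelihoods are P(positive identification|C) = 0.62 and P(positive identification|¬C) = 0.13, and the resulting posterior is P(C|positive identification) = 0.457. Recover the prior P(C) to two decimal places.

P(C) = 0.15

Bayes' rule in odds form gives O(C|E) = O(C)·[P(E|C)/P(E|¬C)], hence O(C) = O(C|E)/LR.
Posterior odds = 0.457/(1−0.457) = 0.8416. LR = 0.62/0.13 = 4.7692.
Prior odds = 0.8416/4.7692 = 0.1765, so P(C) = 0.1765/(1+0.1765) ≈ 0.15.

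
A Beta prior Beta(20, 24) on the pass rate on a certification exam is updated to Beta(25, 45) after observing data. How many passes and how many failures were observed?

5 passes and 21 failures

Under Beta–binomial conjugacy the posterior parameters are (a+s, b+f).
Match parameters: s=25−20=5, f=45−24=21.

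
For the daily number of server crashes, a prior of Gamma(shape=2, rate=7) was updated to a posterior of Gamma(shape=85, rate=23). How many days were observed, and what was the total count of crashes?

n = 16 days with total 83 crashes

A Gamma(α, β) prior (rate parametrization) on a Poisson rate with n observations summing to S gives posterior Gamma(α+S, β+n).
Matching: Σxᵢ = 85 − 2 = 83 and n = 23 − 7 = 16.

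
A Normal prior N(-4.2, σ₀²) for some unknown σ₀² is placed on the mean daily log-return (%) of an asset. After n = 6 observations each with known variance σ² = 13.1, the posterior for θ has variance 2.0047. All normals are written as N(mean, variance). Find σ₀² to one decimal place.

Posterior precision equals prior precision plus data precision: 1/σ_n² = 1/σ₀² + n/σ².
So 1/σ₀² = 1/2.0047 − 6/13.1 = 0.498828 − 0.458015 = 0.040813.
Hence σ₀² = 1/0.040813 ≈ 24.5.

σ₀² = 24.5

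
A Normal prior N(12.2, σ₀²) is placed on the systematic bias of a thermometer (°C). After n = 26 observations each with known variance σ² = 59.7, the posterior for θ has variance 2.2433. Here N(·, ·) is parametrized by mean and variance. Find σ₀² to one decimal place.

Posterior precision equals prior precision plus data precision: 1/σ_n² = 1/σ₀² + n/σ².
So 1/σ₀² = 1/2.2433 − 26/59.7 = 0.445772 − 0.435511 = 0.010261.
Hence σ₀² = 1/0.010261 ≈ 97.5.

σ₀² = 97.5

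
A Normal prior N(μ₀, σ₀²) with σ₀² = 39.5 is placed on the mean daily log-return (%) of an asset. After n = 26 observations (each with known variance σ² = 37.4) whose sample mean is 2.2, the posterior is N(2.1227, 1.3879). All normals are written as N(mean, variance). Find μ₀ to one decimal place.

The posterior mean is a precision-weighted average: μ_n = (τ₀μ₀ + τ_data·x̄)/(τ₀+τ_data), with τ₀=1/σ₀² and τ_data=n/σ².
Here τ₀ = 1/39.5 = 0.025316 and τ_data = 26/37.4 = 0.695187, so τ_n = 0.720503.
Rearranging for μ₀: μ₀ = (μ_n·τ_n − τ_data·x̄)/τ₀ = (2.1227·0.720503 − 0.695187·2.2) / 0.025316 = 0.000000/0.025316 ≈ 0.0.

μ₀ = 0.0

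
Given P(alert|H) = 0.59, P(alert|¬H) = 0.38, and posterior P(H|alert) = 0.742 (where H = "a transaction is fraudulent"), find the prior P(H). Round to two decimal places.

P(H) = 0.65

Bayes' rule in odds form gives O(H|E) = O(H)·[P(E|H)/P(E|¬H)], hence O(H) = O(H|E)/LR.
Posterior odds = 0.742/(1−0.742) = 2.8760. LR = 0.59/0.38 = 1.5526.
Prior odds = 2.8760/1.5526 = 1.8524, so P(H) = 1.8524/(1+1.8524) ≈ 0.65.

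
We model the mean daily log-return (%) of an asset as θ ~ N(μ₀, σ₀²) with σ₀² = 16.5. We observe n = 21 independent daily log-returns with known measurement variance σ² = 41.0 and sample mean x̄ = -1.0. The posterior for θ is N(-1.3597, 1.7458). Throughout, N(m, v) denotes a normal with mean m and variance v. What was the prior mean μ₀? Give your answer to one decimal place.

μ₀ = -4.4

The posterior mean is a precision-weighted average: μ_n = (τ₀μ₀ + τ_data·x̄)/(τ₀+τ_data), with τ₀=1/σ₀² and τ_data=n/σ².
Here τ₀ = 1/16.5 = 0.060606 and τ_data = 21/41.0 = 0.512195, so τ_n = 0.572801.
Rearranging for μ₀: μ₀ = (μ_n·τ_n − τ_data·x̄)/τ₀ = (-1.3597·0.572801 − 0.512195·-1.0) / 0.060606 = -0.266643/0.060606 ≈ -4.4.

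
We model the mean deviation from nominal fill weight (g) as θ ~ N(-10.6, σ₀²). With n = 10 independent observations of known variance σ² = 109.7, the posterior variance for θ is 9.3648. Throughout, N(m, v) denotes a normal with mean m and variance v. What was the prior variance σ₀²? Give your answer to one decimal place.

σ₀² = 64.0

Posterior precision equals prior precision plus data precision: 1/σ_n² = 1/σ₀² + n/σ².
So 1/σ₀² = 1/9.3648 − 10/109.7 = 0.106783 − 0.091158 = 0.015625.
Hence σ₀² = 1/0.015625 ≈ 64.0.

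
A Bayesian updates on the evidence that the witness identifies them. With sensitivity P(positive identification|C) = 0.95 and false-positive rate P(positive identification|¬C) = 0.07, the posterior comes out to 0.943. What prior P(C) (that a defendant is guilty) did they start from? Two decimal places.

Bayes' rule in odds form gives O(C|E) = O(C)·[P(E|C)/P(E|¬C)], hence O(C) = O(C|E)/LR.
Posterior odds = 0.943/(1−0.943) = 16.5439. LR = 0.95/0.07 = 13.5714.
Prior odds = 16.5439/13.5714 = 1.2190, so P(C) = 1.2190/(1+1.2190) ≈ 0.55.

P(C) = 0.55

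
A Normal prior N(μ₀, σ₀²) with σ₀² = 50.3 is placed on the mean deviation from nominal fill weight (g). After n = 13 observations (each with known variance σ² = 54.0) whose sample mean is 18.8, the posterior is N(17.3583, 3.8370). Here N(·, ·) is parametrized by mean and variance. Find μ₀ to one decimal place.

μ₀ = -0.1

The posterior mean is a precision-weighted average: μ_n = (τ₀μ₀ + τ_data·x̄)/(τ₀+τ_data), with τ₀=1/σ₀² and τ_data=n/σ².
Here τ₀ = 1/50.3 = 0.019881 and τ_data = 13/54.0 = 0.240741, so τ_n = 0.260622.
Rearranging for μ₀: μ₀ = (μ_n·τ_n − τ_data·x̄)/τ₀ = (17.3583·0.260622 − 0.240741·18.8) / 0.019881 = -0.001976/0.019881 ≈ -0.1.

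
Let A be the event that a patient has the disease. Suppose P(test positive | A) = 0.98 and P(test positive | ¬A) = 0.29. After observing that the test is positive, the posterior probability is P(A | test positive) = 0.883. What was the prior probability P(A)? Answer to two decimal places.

P(A) = 0.69

In odds form, posterior odds = prior odds × likelihood ratio, so prior odds = posterior odds ÷ LR.
Posterior odds = 0.883/(1−0.883) = 7.5470. LR = 0.98/0.29 = 3.3793.
Prior odds = 7.5470/3.3793 = 2.2333, so P(A) = 2.2333/(1+2.2333) ≈ 0.69.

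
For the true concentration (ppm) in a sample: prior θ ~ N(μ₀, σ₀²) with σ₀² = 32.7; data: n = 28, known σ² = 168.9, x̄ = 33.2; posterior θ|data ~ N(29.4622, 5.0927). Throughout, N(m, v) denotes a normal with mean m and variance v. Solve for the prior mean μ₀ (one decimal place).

With known observation variance, the Normal–Normal posterior has precision τ_n = τ₀ + n/σ² and mean μ_n = (τ₀μ₀ + (n/σ²)x̄)/τ_n.
Here τ₀ = 1/32.7 = 0.030581 and τ_data = 28/168.9 = 0.165779, so τ_n = 0.196360.
Rearranging for μ₀: μ₀ = (μ_n·τ_n − τ_data·x̄)/τ₀ = (29.4622·0.196360 − 0.165779·33.2) / 0.030581 = 0.281335/0.030581 ≈ 9.2.

μ₀ = 9.2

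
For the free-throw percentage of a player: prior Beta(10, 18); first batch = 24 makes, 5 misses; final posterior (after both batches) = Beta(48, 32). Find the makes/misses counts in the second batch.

14 makes and 9 misses

Because Beta–binomial updating is additive in the counts, the combined data contributed (α_post−α_prior, β_post−β_prior) successes and failures.
Total across both batches: 48−10=38 makes, 32−18=14 misses.
Subtract the first batch: 38−24=14 makes and 14−5=9 misses.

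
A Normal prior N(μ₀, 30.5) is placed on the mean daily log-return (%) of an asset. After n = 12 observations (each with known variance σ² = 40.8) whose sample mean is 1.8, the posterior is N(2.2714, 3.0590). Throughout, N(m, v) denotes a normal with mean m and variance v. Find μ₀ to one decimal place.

μ₀ = 6.5

The posterior mean is a precision-weighted average: μ_n = (τ₀μ₀ + τ_data·x̄)/(τ₀+τ_data), with τ₀=1/σ₀² and τ_data=n/σ².
Here τ₀ = 1/30.5 = 0.032787 and τ_data = 12/40.8 = 0.294118, so τ_n = 0.326905.
Rearranging for μ₀: μ₀ = (μ_n·τ_n − τ_data·x̄)/τ₀ = (2.2714·0.326905 − 0.294118·1.8) / 0.032787 = 0.213120/0.032787 ≈ 6.5.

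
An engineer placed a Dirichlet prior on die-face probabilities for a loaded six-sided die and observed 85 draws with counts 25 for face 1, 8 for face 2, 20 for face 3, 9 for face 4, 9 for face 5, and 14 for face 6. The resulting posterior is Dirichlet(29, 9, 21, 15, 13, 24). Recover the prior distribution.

Dirichlet(4, 1, 1, 6, 4, 10)

For a Dirichlet(α) prior with multinomial counts c, the posterior is Dirichlet(α + c) componentwise.
Subtract each count from the matching posterior parameter: 29−25=4, 9−8=1, 21−20=1, 15−9=6, 13−9=4, 24−14=10.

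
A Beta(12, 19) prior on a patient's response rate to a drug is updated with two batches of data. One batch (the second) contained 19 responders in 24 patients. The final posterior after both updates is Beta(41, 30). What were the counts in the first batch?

Because Beta–binomial updating is additive in the counts, the combined data contributed (α_post−α_prior, β_post−β_prior) successes and failures.
Total across both batches: 41−12=29 responders, 30−19=11 non-responders.
Subtract the second batch: 29−19=10 responders and 11−5=6 non-responders.

10 responders and 6 non-responders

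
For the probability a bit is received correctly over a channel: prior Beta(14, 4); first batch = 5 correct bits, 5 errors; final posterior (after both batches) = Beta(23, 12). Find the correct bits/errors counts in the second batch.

Sequential conjugate updates are equivalent to a single update on the pooled data, so total successes = posterior α − prior α and total failures = posterior β − prior β.
Total across both batches: 23−14=9 correct bits, 12−4=8 errors.
Subtract the first batch: 9−5=4 correct bits and 8−5=3 errors.

4 correct bits and 3 errors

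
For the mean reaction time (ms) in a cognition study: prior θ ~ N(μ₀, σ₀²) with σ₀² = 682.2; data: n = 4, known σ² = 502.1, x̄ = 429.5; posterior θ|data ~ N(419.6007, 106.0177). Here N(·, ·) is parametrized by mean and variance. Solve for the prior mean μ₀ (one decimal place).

μ₀ = 365.8

The posterior mean is a precision-weighted average: μ_n = (τ₀μ₀ + τ_data·x̄)/(τ₀+τ_data), with τ₀=1/σ₀² and τ_data=n/σ².
Here τ₀ = 1/682.2 = 0.001466 and τ_data = 4/502.1 = 0.007967, so τ_n = 0.009433.
Rearranging for μ₀: μ₀ = (μ_n·τ_n − τ_data·x̄)/τ₀ = (419.6007·0.009433 − 0.007967·429.5) / 0.001466 = 0.536267/0.001466 ≈ 365.8.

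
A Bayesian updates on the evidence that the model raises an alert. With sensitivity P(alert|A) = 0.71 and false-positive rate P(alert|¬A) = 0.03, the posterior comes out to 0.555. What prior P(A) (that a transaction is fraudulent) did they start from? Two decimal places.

P(A) = 0.05

Bayes' rule in odds form gives O(A|E) = O(A)·[P(E|A)/P(E|¬A)], hence O(A) = O(A|E)/LR.
Posterior odds = 0.555/(1−0.555) = 1.2472. LR = 0.71/0.03 = 23.6667.
Prior odds = 1.2472/23.6667 = 0.0527, so P(A) = 0.0527/(1+0.0527) ≈ 0.05.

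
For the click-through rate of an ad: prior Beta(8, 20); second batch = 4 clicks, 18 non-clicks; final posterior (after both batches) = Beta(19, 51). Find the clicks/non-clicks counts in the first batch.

Sequential conjugate updates are equivalent to a single update on the pooled data, so total successes = posterior α − prior α and total failures = posterior β − prior β.
Total across both batches: 19−8=11 clicks, 51−20=31 non-clicks.
Subtract the second batch: 11−4=7 clicks and 31−18=13 non-clicks.

7 clicks and 13 non-clicks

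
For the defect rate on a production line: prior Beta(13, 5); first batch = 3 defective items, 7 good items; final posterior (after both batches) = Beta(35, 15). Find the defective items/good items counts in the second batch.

Sequential conjugate updates are equivalent to a single update on the pooled data, so total successes = posterior α − prior α and total failures = posterior β − prior β.
Total across both batches: 35−13=22 defective items, 15−5=10 good items.
Subtract the first batch: 22−3=19 defective items and 10−7=3 good items.

19 defective items and 3 good items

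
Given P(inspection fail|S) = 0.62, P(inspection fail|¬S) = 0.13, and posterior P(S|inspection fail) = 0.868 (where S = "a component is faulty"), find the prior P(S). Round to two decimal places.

Bayes' rule in odds form gives O(S|E) = O(S)·[P(E|S)/P(E|¬S)], hence O(S) = O(S|E)/LR.
Posterior odds = 0.868/(1−0.868) = 6.5758. LR = 0.62/0.13 = 4.7692.
Prior odds = 6.5758/4.7692 = 1.3788, so P(S) = 1.3788/(1+1.3788) ≈ 0.58.

P(S) = 0.58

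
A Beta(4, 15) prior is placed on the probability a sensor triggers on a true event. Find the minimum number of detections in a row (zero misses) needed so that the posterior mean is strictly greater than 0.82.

After k detections and 0 misses the posterior is Beta(4+k, 15), with mean (4+k)/(4+15+k).
Set (4+k)/(19+k) > 0.82 and solve: k > (0.82·19 − 4)/(1 − 0.82) = 64.333.
The smallest integer exceeding 64.333 is 65.

k = 65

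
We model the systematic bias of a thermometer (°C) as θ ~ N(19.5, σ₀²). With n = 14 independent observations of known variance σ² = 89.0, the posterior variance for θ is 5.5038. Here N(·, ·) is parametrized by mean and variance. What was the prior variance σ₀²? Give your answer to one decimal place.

σ₀² = 41.0

For the Normal–Normal model with known σ², precisions add: τ_n = τ₀ + n/σ².
So 1/σ₀² = 1/5.5038 − 14/89.0 = 0.181693 − 0.157303 = 0.024390.
Hence σ₀² = 1/0.024390 ≈ 41.0.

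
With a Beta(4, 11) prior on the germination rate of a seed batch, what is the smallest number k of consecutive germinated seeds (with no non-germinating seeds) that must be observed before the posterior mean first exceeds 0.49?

k = 7

After k germinated seeds and 0 non-germinating seeds the posterior is Beta(4+k, 11), with mean (4+k)/(4+11+k).
Set (4+k)/(15+k) > 0.49 and solve: k > (0.49·15 − 4)/(1 − 0.49) = 6.569.
The smallest integer exceeding 6.569 is 7.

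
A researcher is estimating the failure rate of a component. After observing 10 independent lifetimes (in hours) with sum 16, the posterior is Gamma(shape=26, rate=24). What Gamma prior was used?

Gamma–exponential conjugacy: posterior shape = α + n, posterior rate = β + Σtᵢ.
So α = 26 − 10 = 16 and β = 24 − 16 = 8.

Gamma(shape=16, rate=8)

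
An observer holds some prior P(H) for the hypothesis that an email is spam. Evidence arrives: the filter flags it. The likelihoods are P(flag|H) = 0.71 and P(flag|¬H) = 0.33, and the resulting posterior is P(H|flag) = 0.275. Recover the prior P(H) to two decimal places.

Bayes' rule in odds form gives O(H|E) = O(H)·[P(E|H)/P(E|¬H)], hence O(H) = O(H|E)/LR.
Posterior odds = 0.275/(1−0.275) = 0.3793. LR = 0.71/0.33 = 2.1515.
Prior odds = 0.3793/2.1515 = 0.1763, so P(H) = 0.1763/(1+0.1763) ≈ 0.15.

P(H) = 0.15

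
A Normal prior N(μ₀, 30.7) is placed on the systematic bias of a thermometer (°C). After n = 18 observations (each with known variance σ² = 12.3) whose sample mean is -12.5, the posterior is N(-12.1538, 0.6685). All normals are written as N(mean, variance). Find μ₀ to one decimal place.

The posterior mean is a precision-weighted average: μ_n = (τ₀μ₀ + τ_data·x̄)/(τ₀+τ_data), with τ₀=1/σ₀² and τ_data=n/σ².
Here τ₀ = 1/30.7 = 0.032573 and τ_data = 18/12.3 = 1.463415, so τ_n = 1.495988.
Rearranging for μ₀: μ₀ = (μ_n·τ_n − τ_data·x̄)/τ₀ = (-12.1538·1.495988 − 1.463415·-12.5) / 0.032573 = 0.110749/0.032573 ≈ 3.4.

μ₀ = 3.4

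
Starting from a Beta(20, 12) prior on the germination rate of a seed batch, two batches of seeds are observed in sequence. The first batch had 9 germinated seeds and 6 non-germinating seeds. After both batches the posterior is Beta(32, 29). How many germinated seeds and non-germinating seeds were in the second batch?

Sequential conjugate updates are equivalent to a single update on the pooled data, so total successes = posterior α − prior α and total failures = posterior β − prior β.
Total across both batches: 32−20=12 germinated seeds, 29−12=17 non-germinating seeds.
Subtract the first batch: 12−9=3 germinated seeds and 17−6=11 non-germinating seeds.

3 germinated seeds and 11 non-germinating seeds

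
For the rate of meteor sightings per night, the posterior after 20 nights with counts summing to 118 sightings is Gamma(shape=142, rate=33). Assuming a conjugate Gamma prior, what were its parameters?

Gamma–Poisson conjugacy: posterior shape = α + Σxᵢ, posterior rate = β + n.
So α = 142 − 118 = 24 and β = 33 − 20 = 13.

Gamma(shape=24, rate=13)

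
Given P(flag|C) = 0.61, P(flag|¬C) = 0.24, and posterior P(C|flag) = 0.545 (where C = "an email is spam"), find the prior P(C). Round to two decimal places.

P(C) = 0.32

In odds form, posterior odds = prior odds × likelihood ratio, so prior odds = posterior odds ÷ LR.
Posterior odds = 0.545/(1−0.545) = 1.1978. LR = 0.61/0.24 = 2.5417.
Prior odds = 1.1978/2.5417 = 0.4713, so P(C) = 0.4713/(1+0.4713) ≈ 0.32.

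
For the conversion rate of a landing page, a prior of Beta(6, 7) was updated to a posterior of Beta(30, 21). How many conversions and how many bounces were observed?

Under Beta–binomial conjugacy the posterior parameters are (α+s, β+f).
So s = 30 − 6 = 24 and f = 21 − 7 = 14.

24 conversions and 14 bounces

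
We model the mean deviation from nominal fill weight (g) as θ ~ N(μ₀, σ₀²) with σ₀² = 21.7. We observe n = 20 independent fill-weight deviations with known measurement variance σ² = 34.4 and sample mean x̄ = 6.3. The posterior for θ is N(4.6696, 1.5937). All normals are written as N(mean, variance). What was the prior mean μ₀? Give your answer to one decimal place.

μ₀ = -15.9

With known observation variance, the Normal–Normal posterior has precision τ_n = τ₀ + n/σ² and mean μ_n = (τ₀μ₀ + (n/σ²)x̄)/τ_n.
Here τ₀ = 1/21.7 = 0.046083 and τ_data = 20/34.4 = 0.581395, so τ_n = 0.627478.
Rearranging for μ₀: μ₀ = (μ_n·τ_n − τ_data·x̄)/τ₀ = (4.6696·0.627478 − 0.581395·6.3) / 0.046083 = -0.732717/0.046083 ≈ -15.9.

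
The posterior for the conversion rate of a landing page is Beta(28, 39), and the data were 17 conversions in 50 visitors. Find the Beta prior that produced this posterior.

Beta(11, 6)

Beta is conjugate to the binomial likelihood: posterior = Beta(α+s, β+f).
So α = 28 − 17 = 11 and β = 39 − 33 = 6.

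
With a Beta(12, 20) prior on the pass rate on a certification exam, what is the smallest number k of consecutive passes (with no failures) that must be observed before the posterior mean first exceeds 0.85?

After k passes and 0 failures the posterior is Beta(12+k, 20), with mean (12+k)/(12+20+k).
Set (12+k)/(32+k) > 0.85 and solve: k > (0.85·32 − 12)/(1 − 0.85) = 101.333.
The smallest integer exceeding 101.333 is 102, and checking k=102: (114)/(134) = 0.8507 > 0.85.

k = 102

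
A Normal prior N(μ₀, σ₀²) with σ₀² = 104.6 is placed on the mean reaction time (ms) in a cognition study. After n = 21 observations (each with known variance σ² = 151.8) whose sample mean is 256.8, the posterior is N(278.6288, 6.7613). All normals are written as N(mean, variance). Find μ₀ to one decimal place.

The posterior mean is a precision-weighted average: μ_n = (τ₀μ₀ + τ_data·x̄)/(τ₀+τ_data), with τ₀=1/σ₀² and τ_data=n/σ².
Here τ₀ = 1/104.6 = 0.009560 and τ_data = 21/151.8 = 0.138340, so τ_n = 0.147900.
Rearranging for μ₀: μ₀ = (μ_n·τ_n − τ_data·x̄)/τ₀ = (278.6288·0.147900 − 0.138340·256.8) / 0.009560 = 5.683488/0.009560 ≈ 594.5.

μ₀ = 594.5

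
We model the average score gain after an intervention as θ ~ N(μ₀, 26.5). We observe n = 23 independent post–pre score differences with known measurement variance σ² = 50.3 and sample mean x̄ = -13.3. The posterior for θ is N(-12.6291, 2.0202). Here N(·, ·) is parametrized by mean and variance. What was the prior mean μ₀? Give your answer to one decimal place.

μ₀ = -4.5

The posterior mean is a precision-weighted average: μ_n = (τ₀μ₀ + τ_data·x̄)/(τ₀+τ_data), with τ₀=1/σ₀² and τ_data=n/σ².
Here τ₀ = 1/26.5 = 0.037736 and τ_data = 23/50.3 = 0.457256, so τ_n = 0.494992.
Rearranging for μ₀: μ₀ = (μ_n·τ_n − τ_data·x̄)/τ₀ = (-12.6291·0.494992 − 0.457256·-13.3) / 0.037736 = -0.169799/0.037736 ≈ -4.5.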